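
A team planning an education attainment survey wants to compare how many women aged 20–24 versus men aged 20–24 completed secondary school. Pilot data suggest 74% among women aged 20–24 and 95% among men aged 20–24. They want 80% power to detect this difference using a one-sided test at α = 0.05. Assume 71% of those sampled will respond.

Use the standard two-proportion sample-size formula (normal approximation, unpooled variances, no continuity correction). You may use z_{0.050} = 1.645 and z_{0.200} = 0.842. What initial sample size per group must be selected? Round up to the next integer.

n = 48 per group

n = (z_α + z_β)² · [p₁(1−p₁) + p₂(1−p₂)] / (p₁ − p₂)²
  = (1.645 + 0.842)² · (0.74·0.26 + 0.95·0.05) / (-0.21)²
  = (2.487)² · (0.1924 + 0.0475) / 0.0441
  = 6.1852 · 0.2399 / 0.0441
  = 33.65
Adjust for 71% response: 33.65 / 0.71 = 47.39.
Round up → n = 48 per group.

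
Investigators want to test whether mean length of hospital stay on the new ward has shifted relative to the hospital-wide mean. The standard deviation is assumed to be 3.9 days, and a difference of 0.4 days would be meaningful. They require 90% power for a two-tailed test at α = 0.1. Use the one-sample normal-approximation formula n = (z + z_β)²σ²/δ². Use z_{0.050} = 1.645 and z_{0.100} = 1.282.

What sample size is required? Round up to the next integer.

n = 815

n = (z_{α/2} + z_β)² · σ² / δ²
  = (1.645 + 1.282)² · 3.9² / 0.4²
  = 8.5673 · 15.21 / 0.16
  = 814.43
Round up → n = 815.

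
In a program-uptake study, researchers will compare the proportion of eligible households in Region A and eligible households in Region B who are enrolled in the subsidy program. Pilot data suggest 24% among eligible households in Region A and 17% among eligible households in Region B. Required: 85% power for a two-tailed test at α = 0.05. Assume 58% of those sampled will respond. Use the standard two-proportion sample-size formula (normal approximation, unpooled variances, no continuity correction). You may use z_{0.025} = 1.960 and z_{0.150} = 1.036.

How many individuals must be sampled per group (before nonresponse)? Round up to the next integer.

n = (z_{α/2} + z_β)² · [p₁(1−p₁) + p₂(1−p₂)] / (p₁ − p₂)²
  = (1.960 + 1.036)² · (0.24·0.76 + 0.17·0.83) / (0.07)²
  = (2.996)² · (0.1824 + 0.1411) / 0.0049
  = 8.9760 · 0.3235 / 0.0049
  = 592.60
Adjust for 58% response: 592.60 / 0.58 = 1021.72.
Round up → n = 1022 per group.

n = 1022 per group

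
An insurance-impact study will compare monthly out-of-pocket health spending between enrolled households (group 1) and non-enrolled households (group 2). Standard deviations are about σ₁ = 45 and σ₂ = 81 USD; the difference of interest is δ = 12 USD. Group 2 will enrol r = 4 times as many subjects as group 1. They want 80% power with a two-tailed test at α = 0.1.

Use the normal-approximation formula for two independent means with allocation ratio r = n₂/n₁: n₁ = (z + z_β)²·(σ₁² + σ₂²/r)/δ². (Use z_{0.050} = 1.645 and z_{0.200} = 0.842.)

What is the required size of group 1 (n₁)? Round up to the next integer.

n₁ = 158

n₁ = (z_{α/2} + z_β)² · (σ₁² + σ₂²/r) / δ²
   = (1.645 + 0.842)² · (45² + 81²/4) / 12²
   = 6.1852 · (2025 + 1640.2) / 144
   = 6.1852 · 3665.2 / 144
   = 157.43
Round up → n₁ = 158; n₂ = r·n₁ = 4 × 158 = 632.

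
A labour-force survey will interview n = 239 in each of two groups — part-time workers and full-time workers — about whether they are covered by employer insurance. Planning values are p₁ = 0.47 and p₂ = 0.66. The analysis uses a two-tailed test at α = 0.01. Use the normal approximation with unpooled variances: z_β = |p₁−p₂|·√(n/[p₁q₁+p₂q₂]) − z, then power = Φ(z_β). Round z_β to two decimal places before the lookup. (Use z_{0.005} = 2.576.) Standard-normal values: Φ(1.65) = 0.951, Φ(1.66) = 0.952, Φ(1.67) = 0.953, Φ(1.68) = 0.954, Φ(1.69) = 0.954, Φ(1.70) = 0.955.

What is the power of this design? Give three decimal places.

z_β = |p₁−p₂|·√(n/[p₁q₁+p₂q₂]) − z_{α/2}
    = 0.19 · √(239/0.4735) − 2.576
    = 0.19 · 22.4667 − 2.576
    = 4.2687 − 2.576 = 1.6927 → 1.69
Power = Φ(1.69) = 0.954.

Power ≈ 0.954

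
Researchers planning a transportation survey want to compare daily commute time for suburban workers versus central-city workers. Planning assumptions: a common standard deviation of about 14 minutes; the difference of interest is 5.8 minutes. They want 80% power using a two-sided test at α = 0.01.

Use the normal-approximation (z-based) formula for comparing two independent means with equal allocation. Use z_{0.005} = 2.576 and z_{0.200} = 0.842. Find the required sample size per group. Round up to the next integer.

n = 137 per group

n = (z_{α/2} + z_β)² · (σ₁² + σ₂²) / δ²
  = (2.576 + 0.842)² · (2·14² = 392) / 5.8²
  = 11.6827 · 392 / 33.64
  = 136.14
Round up → n = 137 per group.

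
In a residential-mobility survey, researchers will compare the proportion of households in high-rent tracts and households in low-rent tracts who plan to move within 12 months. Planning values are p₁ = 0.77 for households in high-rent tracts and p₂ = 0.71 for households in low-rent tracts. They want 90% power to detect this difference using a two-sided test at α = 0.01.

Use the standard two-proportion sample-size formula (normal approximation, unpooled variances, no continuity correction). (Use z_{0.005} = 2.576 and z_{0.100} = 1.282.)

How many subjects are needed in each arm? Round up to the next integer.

n = (z_{α/2} + z_β)² · [p₁(1−p₁) + p₂(1−p₂)] / (p₁ − p₂)²
  = (2.576 + 1.282)² · (0.77·0.23 + 0.71·0.29) / (0.06)²
  = (3.858)² · (0.1771 + 0.2059) / 0.0036
  = 14.8842 · 0.3830 / 0.0036
  = 1583.51
Round up → n = 1584 per group.

n = 1584 per group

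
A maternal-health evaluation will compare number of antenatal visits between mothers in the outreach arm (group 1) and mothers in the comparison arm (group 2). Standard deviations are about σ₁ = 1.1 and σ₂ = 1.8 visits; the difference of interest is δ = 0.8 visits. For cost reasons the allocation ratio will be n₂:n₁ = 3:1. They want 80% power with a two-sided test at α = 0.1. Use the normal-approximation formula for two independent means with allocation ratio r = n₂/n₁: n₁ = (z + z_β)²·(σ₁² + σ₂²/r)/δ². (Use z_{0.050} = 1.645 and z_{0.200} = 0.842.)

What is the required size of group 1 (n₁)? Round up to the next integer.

n₁ = (z_{α/2} + z_β)² · (σ₁² + σ₂²/r) / δ²
   = (1.645 + 0.842)² · (1.1² + 1.8²/3) / 0.8²
   = 6.1852 · (1.21 + 1.08) / 0.64
   = 6.1852 · 2.29 / 0.64
   = 22.13
Round up → n₁ = 23; n₂ = r·n₁ = 3 × 23 = 69.

n₁ = 23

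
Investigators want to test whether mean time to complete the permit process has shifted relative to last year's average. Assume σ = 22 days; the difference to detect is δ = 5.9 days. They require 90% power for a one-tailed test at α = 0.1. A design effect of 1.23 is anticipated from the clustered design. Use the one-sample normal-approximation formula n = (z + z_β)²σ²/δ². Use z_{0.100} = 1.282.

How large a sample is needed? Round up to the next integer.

n = (z_α + z_β)² · σ² / δ²
  = (1.282 + 1.282)² · 22² / 5.9²
  = 6.5741 · 484 / 34.81
  = 91.41
Design effect: 1.23 × 91.41 = 112.43.
Round up → n = 113.

n = 113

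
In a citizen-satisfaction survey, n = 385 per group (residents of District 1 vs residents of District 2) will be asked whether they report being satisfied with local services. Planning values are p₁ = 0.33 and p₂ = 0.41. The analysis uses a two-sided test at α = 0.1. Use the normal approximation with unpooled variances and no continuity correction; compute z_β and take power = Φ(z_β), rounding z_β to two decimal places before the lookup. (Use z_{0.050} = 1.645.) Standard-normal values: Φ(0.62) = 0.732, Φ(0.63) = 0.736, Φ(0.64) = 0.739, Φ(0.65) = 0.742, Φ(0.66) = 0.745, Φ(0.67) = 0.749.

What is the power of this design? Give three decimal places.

z_β = |p₁−p₂|·√(n/[p₁q₁+p₂q₂]) − z_{α/2}
    = 0.08 · √(385/0.4630) − 1.645
    = 0.08 · 28.8363 − 1.645
    = 2.3069 − 1.645 = 0.6619 → 0.66
Power = Φ(0.66) = 0.745.

Power ≈ 0.745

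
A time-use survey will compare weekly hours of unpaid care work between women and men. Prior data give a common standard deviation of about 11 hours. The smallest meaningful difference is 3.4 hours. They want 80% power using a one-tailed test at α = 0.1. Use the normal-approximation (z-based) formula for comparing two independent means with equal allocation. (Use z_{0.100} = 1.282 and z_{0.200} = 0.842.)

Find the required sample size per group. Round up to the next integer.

n = (z_α + z_β)² · (σ₁² + σ₂²) / δ²
  = (1.282 + 0.842)² · (2·11² = 242) / 3.4²
  = 4.5114 · 242 / 11.56
  = 94.44
Round up → n = 95 per group.

n = 95 per group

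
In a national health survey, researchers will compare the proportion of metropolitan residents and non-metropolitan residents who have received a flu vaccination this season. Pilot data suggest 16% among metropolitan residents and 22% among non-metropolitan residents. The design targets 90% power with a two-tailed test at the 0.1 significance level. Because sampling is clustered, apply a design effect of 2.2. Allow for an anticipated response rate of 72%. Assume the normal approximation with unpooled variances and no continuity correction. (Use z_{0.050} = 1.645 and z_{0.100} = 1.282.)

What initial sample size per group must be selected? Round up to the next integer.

n = 2226 per group

n = (z_{α/2} + z_β)² · [p₁(1−p₁) + p₂(1−p₂)] / (p₁ − p₂)²
  = (1.645 + 1.282)² · (0.16·0.84 + 0.22·0.78) / (-0.06)²
  = (2.927)² · (0.1344 + 0.1716) / 0.0036
  = 8.5673 · 0.3060 / 0.0036
  = 728.22
Design effect: 2.2 × 728.22 = 1602.09.
Adjust for 72% response: 1602.09 / 0.72 = 2225.13.
Round up → n = 2226 per group.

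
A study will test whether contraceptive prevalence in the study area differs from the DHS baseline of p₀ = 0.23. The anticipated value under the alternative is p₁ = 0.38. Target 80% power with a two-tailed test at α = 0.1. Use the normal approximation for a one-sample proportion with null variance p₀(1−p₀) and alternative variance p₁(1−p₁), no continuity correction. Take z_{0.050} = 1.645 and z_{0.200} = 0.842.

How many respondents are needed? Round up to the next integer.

n = [z_{α/2}·√(p₀q₀) + z_β·√(p₁q₁)]² / (p₁ − p₀)²
  = [1.645·√(0.23·0.77) + 0.842·√(0.38·0.62)]² / (0.15)²
  = [1.645·0.4208 + 0.842·0.4854]² / 0.0225
  = [1.1010]² / 0.0225
  = 53.87
Round up → n = 54.

n = 54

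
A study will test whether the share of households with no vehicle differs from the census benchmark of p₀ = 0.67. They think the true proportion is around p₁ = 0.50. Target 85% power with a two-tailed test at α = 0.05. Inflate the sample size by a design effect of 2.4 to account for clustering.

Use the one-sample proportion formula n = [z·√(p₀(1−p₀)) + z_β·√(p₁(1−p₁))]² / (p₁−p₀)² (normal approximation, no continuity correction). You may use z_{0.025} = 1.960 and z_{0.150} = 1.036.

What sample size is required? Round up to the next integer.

n = [z_{α/2}·√(p₀q₀) + z_β·√(p₁q₁)]² / (p₁ − p₀)²
  = [1.960·√(0.67·0.33) + 1.036·√(0.50·0.50)]² / (-0.17)²
  = [1.960·0.4702 + 1.036·0.5000]² / 0.0289
  = [1.4396]² / 0.0289
  = 71.71
Design effect: 2.4 × 71.71 = 172.11.
Round up → n = 173.

n = 173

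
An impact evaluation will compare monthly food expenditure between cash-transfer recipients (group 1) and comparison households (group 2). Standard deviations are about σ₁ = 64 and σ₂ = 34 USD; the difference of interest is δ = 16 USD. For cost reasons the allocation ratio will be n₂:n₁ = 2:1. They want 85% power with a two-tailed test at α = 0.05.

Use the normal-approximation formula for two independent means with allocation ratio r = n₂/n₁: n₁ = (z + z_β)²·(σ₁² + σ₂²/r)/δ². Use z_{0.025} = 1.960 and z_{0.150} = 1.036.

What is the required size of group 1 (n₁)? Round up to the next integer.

n₁ = (z_{α/2} + z_β)² · (σ₁² + σ₂²/r) / δ²
   = (1.960 + 1.036)² · (64² + 34²/2) / 16²
   = 8.9760 · (4096 + 578) / 256
   = 8.9760 · 4674 / 256
   = 163.88
Round up → n₁ = 164; n₂ = r·n₁ = 2 × 164 = 328.

n₁ = 164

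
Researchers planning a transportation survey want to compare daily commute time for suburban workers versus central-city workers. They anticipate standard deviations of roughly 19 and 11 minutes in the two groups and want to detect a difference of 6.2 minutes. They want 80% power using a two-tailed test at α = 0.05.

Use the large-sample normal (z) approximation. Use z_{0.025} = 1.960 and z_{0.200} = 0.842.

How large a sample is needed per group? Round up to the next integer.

n = 99 per group

n = (z_{α/2} + z_β)² · (σ₁² + σ₂²) / δ²
  = (1.960 + 0.842)² · (19² + 11² = 482) / 6.2²
  = 7.8512 · 482 / 38.44
  = 98.45
Round up → n = 99 per group.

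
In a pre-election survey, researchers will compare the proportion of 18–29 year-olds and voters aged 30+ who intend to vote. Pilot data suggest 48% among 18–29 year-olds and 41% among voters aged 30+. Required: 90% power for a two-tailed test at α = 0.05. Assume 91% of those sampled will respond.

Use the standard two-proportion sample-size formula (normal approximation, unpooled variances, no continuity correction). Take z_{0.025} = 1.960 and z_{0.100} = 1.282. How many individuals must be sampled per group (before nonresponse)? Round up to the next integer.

n = (z_{α/2} + z_β)² · [p₁(1−p₁) + p₂(1−p₂)] / (p₁ − p₂)²
  = (1.960 + 1.282)² · (0.48·0.52 + 0.41·0.59) / (0.07)²
  = (3.242)² · (0.2496 + 0.2419) / 0.0049
  = 10.5106 · 0.4915 / 0.0049
  = 1054.27
Adjust for 91% response: 1054.27 / 0.91 = 1158.54.
Round up → n = 1159 per group.

n = 1159 per group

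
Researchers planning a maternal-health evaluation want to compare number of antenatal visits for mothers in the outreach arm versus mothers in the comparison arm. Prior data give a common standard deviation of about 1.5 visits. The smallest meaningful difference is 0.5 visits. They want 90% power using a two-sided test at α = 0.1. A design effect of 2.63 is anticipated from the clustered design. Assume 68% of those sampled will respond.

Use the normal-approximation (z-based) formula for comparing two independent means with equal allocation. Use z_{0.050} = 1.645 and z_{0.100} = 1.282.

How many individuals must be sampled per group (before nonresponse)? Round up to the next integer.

n = (z_{α/2} + z_β)² · (σ₁² + σ₂²) / δ²
  = (1.645 + 1.282)² · (2·1.5² = 4.5) / 0.5²
  = 8.5673 · 4.5 / 0.25
  = 154.21
Design effect: 2.63 × 154.21 = 405.58.
Adjust for 68% response: 405.58 / 0.68 = 596.44.
Round up → n = 597 per group.

n = 597 per group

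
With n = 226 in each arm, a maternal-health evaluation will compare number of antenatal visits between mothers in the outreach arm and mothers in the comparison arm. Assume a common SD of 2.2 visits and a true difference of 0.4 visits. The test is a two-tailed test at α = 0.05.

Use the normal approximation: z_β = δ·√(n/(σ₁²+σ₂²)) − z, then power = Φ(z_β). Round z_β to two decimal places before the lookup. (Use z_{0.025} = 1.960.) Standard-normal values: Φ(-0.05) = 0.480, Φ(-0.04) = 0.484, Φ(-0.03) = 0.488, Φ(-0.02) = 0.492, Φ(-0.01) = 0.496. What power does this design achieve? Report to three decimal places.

z_β = δ·√(n/(σ₁²+σ₂²)) − z_{α/2}
    = 0.4 · √(226/9.68) − 1.960
    = 0.4 · 4.83188 − 1.960
    = 1.9328 − 1.960 = -0.0272 → -0.03
Power = Φ(-0.03) = 0.488.

Power ≈ 0.488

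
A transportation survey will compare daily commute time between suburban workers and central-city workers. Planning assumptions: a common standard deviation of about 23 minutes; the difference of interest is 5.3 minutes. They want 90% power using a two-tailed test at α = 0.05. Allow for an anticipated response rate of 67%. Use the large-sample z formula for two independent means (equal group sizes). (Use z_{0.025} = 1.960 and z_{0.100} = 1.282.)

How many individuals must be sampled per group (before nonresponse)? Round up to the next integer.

n = (z_{α/2} + z_β)² · (σ₁² + σ₂²) / δ²
  = (1.960 + 1.282)² · (2·23² = 1058) / 5.3²
  = 10.5106 · 1058 / 28.09
  = 395.88
Adjust for 67% response: 395.88 / 0.67 = 590.86.
Round up → n = 591 per group.

n = 591 per group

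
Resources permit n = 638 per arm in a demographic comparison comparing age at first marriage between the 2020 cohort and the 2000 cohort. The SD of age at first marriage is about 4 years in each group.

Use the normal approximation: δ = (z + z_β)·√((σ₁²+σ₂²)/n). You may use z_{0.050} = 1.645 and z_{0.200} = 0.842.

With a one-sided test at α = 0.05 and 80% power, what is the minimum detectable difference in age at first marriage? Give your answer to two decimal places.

δ = (z_α + z_β) · √((σ₁²+σ₂²)/n)
  = (1.645 + 0.842) · √(32/638)
  = 2.487 · √0.05016
  = 2.487 · 0.2240
  = 0.5570

Minimum detectable difference ≈ 0.56 years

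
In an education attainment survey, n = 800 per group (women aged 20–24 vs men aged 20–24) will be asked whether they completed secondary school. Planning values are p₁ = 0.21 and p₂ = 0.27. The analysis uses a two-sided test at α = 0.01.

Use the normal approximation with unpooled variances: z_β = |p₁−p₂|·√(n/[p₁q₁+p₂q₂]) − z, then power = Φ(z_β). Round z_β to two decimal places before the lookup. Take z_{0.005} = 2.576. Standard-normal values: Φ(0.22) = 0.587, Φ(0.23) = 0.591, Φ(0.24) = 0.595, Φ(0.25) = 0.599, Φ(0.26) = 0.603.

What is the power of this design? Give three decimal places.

z_β = |p₁−p₂|·√(n/[p₁q₁+p₂q₂]) − z_{α/2}
    = 0.06 · √(800/0.3630) − 2.576
    = 0.06 · 46.9453 − 2.576
    = 2.8167 − 2.576 = 0.2407 → 0.24
Power = Φ(0.24) = 0.595.

Power ≈ 0.595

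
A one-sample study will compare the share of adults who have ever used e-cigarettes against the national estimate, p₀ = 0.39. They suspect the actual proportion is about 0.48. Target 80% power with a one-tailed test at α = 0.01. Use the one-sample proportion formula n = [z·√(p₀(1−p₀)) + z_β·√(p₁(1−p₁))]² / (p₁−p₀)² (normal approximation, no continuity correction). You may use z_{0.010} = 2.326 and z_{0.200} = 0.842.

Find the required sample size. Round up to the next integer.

n = 299

n = [z_α·√(p₀q₀) + z_β·√(p₁q₁)]² / (p₁ − p₀)²
  = [2.326·√(0.39·0.61) + 0.842·√(0.48·0.52)]² / (0.09)²
  = [2.326·0.4877 + 0.842·0.4996]² / 0.0081
  = [1.5552]² / 0.0081
  = 298.59
Round up → n = 299.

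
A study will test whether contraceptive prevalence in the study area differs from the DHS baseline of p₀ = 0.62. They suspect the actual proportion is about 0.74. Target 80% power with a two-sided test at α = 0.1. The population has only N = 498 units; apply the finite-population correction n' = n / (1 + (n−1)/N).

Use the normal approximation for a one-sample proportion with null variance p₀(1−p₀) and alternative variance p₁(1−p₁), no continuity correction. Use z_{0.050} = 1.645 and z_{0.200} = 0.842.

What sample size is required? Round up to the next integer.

n = 80

n = [z_{α/2}·√(p₀q₀) + z_β·√(p₁q₁)]² / (p₁ − p₀)²
  = [1.645·√(0.62·0.38) + 0.842·√(0.74·0.26)]² / (0.12)²
  = [1.645·0.4854 + 0.842·0.4386]² / 0.0144
  = [1.1678]² / 0.0144
  = 94.70
Finite-population correction (N = 498): 94.70 / (1 + (94.70 − 1)/498) = 79.71.
Round up → n = 80.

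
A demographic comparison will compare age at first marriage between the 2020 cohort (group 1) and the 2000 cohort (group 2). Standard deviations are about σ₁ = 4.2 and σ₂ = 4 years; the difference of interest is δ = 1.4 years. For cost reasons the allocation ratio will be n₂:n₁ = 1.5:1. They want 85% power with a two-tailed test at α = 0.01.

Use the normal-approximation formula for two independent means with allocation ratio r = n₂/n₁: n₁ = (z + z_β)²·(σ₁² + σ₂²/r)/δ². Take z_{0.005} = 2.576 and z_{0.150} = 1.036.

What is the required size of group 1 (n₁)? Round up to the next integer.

n₁ = (z_{α/2} + z_β)² · (σ₁² + σ₂²/r) / δ²
   = (2.576 + 1.036)² · (4.2² + 4²/1.5) / 1.4²
   = 13.0465 · (17.64 + 10.6667) / 1.96
   = 13.0465 · 28.3067 / 1.96
   = 188.42
Round up → n₁ = 189; n₂ = r·n₁ = 1.5 × 189 = 284.

n₁ = 189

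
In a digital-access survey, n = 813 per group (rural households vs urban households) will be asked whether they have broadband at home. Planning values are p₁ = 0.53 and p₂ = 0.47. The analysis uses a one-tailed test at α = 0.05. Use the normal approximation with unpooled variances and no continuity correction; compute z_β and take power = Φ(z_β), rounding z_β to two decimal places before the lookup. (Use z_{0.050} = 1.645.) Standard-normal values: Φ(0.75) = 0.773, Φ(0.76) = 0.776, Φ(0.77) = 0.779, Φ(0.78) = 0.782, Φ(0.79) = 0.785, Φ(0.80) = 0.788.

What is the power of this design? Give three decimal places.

z_β = |p₁−p₂|·√(n/[p₁q₁+p₂q₂]) − z_α
    = 0.06 · √(813/0.4982) − 1.645
    = 0.06 · 40.3965 − 1.645
    = 2.4238 − 1.645 = 0.7788 → 0.78
Power = Φ(0.78) = 0.782.

Power ≈ 0.782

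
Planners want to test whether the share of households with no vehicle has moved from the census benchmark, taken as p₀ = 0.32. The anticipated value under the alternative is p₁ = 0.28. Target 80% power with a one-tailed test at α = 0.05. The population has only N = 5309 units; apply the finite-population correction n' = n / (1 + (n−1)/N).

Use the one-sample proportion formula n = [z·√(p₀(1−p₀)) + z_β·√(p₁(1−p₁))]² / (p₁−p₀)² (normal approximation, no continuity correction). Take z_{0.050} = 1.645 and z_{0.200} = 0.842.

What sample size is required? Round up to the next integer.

n = 711

n = [z_α·√(p₀q₀) + z_β·√(p₁q₁)]² / (p₁ − p₀)²
  = [1.645·√(0.32·0.68) + 0.842·√(0.28·0.72)]² / (-0.04)²
  = [1.645·0.4665 + 0.842·0.4490]² / 0.0016
  = [1.1454]² / 0.0016
  = 819.98
Finite-population correction (N = 5309): 819.98 / (1 + (819.98 − 1)/5309) = 710.39.
Round up → n = 711.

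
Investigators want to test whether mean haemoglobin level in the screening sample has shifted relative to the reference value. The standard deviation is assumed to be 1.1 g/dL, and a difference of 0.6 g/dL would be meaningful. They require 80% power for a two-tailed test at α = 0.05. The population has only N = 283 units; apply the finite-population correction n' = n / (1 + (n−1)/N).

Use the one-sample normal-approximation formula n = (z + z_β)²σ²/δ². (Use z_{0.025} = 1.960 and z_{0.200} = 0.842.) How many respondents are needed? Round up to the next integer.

n = 25

n = (z_{α/2} + z_β)² · σ² / δ²
  = (1.960 + 0.842)² · 1.1² / 0.6²
  = 7.8512 · 1.21 / 0.36
  = 26.39
Finite-population correction (N = 283): 26.39 / (1 + (26.39 − 1)/283) = 24.22.
Round up → n = 25.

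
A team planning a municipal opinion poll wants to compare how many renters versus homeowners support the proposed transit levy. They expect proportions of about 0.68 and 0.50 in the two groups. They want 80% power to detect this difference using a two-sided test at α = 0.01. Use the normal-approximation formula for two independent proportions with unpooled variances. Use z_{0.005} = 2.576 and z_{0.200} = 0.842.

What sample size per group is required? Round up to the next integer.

n = (z_{α/2} + z_β)² · [p₁(1−p₁) + p₂(1−p₂)] / (p₁ − p₂)²
  = (2.576 + 0.842)² · (0.68·0.32 + 0.50·0.50) / (0.18)²
  = (3.418)² · (0.2176 + 0.2500) / 0.0324
  = 11.6827 · 0.4676 / 0.0324
  = 168.61
Round up → n = 169 per group.

n = 169 per group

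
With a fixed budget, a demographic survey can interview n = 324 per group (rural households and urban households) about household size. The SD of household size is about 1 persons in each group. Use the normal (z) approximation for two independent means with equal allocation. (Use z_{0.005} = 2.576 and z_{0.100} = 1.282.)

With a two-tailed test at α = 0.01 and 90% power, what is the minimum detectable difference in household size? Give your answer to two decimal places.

δ = (z_{α/2} + z_β) · √((σ₁²+σ₂²)/n)
  = (2.576 + 1.282) · √(2/324)
  = 3.858 · √0.00617
  = 3.858 · 0.0786
  = 0.3031

Minimum detectable difference ≈ 0.30 persons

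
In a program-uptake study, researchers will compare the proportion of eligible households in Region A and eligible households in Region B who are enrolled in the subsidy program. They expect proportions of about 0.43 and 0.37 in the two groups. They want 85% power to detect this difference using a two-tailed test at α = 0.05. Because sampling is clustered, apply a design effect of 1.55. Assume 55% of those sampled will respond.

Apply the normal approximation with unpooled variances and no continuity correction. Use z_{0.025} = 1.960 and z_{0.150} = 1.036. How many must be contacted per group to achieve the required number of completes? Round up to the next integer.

n = 3361 per group

n = (z_{α/2} + z_β)² · [p₁(1−p₁) + p₂(1−p₂)] / (p₁ − p₂)²
  = (1.960 + 1.036)² · (0.43·0.57 + 0.37·0.63) / (0.06)²
  = (2.996)² · (0.2451 + 0.2331) / 0.0036
  = 8.9760 · 0.4782 / 0.0036
  = 1192.31
Design effect: 1.55 × 1192.31 = 1848.09.
Adjust for 55% response: 1848.09 / 0.55 = 3360.16.
Round up → n = 3361 per group.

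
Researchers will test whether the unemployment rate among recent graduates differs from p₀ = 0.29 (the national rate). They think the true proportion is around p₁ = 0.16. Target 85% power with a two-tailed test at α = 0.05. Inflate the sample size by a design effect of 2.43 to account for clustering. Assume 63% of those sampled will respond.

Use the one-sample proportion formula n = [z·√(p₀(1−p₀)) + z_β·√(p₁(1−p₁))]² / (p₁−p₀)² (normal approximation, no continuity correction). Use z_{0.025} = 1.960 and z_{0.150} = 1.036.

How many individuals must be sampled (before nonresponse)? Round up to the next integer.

n = 368

n = [z_{α/2}·√(p₀q₀) + z_β·√(p₁q₁)]² / (p₁ − p₀)²
  = [1.960·√(0.29·0.71) + 1.036·√(0.16·0.84)]² / (-0.13)²
  = [1.960·0.4538 + 1.036·0.3666]² / 0.0169
  = [1.2692]² / 0.0169
  = 95.31
Design effect: 2.43 × 95.31 = 231.61.
Adjust for 63% response: 231.61 / 0.63 = 367.64.
Round up → n = 368.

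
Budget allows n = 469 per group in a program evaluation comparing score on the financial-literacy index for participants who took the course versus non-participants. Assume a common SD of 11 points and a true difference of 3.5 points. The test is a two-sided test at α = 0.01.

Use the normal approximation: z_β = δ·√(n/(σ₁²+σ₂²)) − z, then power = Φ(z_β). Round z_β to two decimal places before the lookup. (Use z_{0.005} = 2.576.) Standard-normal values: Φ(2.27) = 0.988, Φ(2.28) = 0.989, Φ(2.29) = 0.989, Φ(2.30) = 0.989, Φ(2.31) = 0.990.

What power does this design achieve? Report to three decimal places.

Power ≈ 0.989

z_β = δ·√(n/(σ₁²+σ₂²)) − z_{α/2}
    = 3.5 · √(469/242) − 2.576
    = 3.5 · 1.39213 − 2.576
    = 4.8724 − 2.576 = 2.2964 → 2.30
Power = Φ(2.30) = 0.989.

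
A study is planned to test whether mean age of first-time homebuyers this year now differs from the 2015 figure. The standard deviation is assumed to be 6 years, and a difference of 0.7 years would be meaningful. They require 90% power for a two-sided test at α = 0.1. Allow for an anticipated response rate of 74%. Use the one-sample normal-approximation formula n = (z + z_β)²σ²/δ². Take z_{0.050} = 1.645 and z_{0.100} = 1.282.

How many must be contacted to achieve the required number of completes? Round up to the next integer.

n = 851

n = (z_{α/2} + z_β)² · σ² / δ²
  = (1.645 + 1.282)² · 6² / 0.7²
  = 8.5673 · 36 / 0.49
  = 629.44
Adjust for 74% response: 629.44 / 0.74 = 850.59.
Round up → n = 851.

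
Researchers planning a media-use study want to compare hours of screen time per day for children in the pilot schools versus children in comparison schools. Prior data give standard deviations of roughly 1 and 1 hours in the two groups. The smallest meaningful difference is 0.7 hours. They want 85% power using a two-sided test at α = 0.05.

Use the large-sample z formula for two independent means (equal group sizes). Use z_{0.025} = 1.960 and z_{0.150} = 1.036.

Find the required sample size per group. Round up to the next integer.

n = 37 per group

n = (z_{α/2} + z_β)² · (σ₁² + σ₂²) / δ²
  = (1.960 + 1.036)² · (1² + 1² = 2) / 0.7²
  = 8.9760 · 2 / 0.49
  = 36.64
Round up → n = 37 per group.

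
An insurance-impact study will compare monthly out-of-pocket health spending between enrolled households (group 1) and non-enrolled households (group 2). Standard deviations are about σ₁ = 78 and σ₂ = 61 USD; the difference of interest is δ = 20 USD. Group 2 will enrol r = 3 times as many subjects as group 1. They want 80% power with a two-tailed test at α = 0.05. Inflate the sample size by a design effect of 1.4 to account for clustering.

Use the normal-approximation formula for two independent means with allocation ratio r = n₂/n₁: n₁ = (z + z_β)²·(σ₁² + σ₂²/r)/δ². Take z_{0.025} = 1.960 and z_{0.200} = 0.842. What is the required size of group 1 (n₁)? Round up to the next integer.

n₁ = (z_{α/2} + z_β)² · (σ₁² + σ₂²/r) / δ²
   = (1.960 + 0.842)² · (78² + 61²/3) / 20²
   = 7.8512 · (6084 + 1240.3) / 400
   = 7.8512 · 7324.3 / 400
   = 143.76
Design effect: 1.4 × 143.76 = 201.27.
Round up → n₁ = 202; n₂ = r·n₁ = 3 × 202 = 606.

n₁ = 202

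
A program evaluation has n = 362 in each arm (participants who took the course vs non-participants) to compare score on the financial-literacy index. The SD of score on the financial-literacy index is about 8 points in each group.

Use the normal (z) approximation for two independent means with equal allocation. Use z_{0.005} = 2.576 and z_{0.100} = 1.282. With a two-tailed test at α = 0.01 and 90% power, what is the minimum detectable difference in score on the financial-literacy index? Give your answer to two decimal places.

Minimum detectable difference ≈ 2.29 points

δ = (z_{α/2} + z_β) · √((σ₁²+σ₂²)/n)
  = (2.576 + 1.282) · √(128/362)
  = 3.858 · √0.35359
  = 3.858 · 0.5946
  = 2.2941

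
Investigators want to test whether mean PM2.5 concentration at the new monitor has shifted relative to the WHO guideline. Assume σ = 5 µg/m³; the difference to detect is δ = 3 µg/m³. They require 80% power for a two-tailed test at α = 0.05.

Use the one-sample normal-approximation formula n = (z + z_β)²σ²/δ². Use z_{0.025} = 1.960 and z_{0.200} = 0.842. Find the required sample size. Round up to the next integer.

n = 22

n = (z_{α/2} + z_β)² · σ² / δ²
  = (1.960 + 0.842)² · 5² / 3²
  = 7.8512 · 25 / 9
  = 21.81
Round up → n = 22.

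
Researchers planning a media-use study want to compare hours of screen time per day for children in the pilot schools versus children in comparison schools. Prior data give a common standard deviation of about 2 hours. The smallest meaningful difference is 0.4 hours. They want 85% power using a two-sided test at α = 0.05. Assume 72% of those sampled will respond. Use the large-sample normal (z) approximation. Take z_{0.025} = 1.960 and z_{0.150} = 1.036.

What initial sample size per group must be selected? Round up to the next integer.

n = (z_{α/2} + z_β)² · (σ₁² + σ₂²) / δ²
  = (1.960 + 1.036)² · (2·2² = 8) / 0.4²
  = 8.9760 · 8 / 0.16
  = 448.80
Adjust for 72% response: 448.80 / 0.72 = 623.33.
Round up → n = 624 per group.

n = 624 per group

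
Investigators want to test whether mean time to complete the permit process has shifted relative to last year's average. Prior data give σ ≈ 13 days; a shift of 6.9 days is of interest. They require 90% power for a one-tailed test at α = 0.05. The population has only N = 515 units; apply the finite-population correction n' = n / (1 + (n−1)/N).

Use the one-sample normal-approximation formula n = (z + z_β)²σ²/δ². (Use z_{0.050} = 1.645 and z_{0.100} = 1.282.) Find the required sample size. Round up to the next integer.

n = 29

n = (z_α + z_β)² · σ² / δ²
  = (1.645 + 1.282)² · 13² / 6.9²
  = 8.5673 · 169 / 47.61
  = 30.41
Finite-population correction (N = 515): 30.41 / (1 + (30.41 − 1)/515) = 28.77.
Round up → n = 29.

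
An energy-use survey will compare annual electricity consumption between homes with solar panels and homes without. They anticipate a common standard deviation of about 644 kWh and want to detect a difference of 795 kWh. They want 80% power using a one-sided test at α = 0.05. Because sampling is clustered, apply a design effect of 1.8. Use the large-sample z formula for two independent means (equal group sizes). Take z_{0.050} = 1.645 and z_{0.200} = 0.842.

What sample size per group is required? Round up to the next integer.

n = 15 per group

n = (z_α + z_β)² · (σ₁² + σ₂²) / δ²
  = (1.645 + 0.842)² · (2·644² = 829472) / 795²
  = 6.1852 · 829472 / 632025
  = 8.12
Design effect: 1.8 × 8.12 = 14.61.
Round up → n = 15 per group.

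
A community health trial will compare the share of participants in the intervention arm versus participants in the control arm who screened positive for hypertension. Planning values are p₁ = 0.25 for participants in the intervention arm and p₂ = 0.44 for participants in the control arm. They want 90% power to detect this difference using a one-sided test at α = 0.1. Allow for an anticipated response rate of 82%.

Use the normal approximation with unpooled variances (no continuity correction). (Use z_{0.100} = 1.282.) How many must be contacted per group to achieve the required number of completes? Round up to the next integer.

n = (z_α + z_β)² · [p₁(1−p₁) + p₂(1−p₂)] / (p₁ − p₂)²
  = (1.282 + 1.282)² · (0.25·0.75 + 0.44·0.56) / (-0.19)²
  = (2.564)² · (0.1875 + 0.2464) / 0.0361
  = 6.5741 · 0.4339 / 0.0361
  = 79.02
Adjust for 82% response: 79.02 / 0.82 = 96.36.
Round up → n = 97 per group.

n = 97 per group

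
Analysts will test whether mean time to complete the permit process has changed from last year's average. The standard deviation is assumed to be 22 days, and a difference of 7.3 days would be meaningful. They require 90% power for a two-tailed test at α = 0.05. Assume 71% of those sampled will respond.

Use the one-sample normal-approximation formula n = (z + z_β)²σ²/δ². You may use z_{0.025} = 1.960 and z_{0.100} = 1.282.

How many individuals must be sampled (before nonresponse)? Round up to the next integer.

n = (z_{α/2} + z_β)² · σ² / δ²
  = (1.960 + 1.282)² · 22² / 7.3²
  = 10.5106 · 484 / 53.29
  = 95.46
Adjust for 71% response: 95.46 / 0.71 = 134.45.
Round up → n = 135.

n = 135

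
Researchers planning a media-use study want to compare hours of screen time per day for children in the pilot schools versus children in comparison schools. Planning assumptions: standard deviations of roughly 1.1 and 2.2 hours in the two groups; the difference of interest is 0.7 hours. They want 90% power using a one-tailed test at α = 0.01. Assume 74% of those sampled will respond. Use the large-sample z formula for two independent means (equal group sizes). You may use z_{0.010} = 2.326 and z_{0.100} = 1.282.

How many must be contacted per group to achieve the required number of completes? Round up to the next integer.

n = 218 per group

n = (z_α + z_β)² · (σ₁² + σ₂²) / δ²
  = (2.326 + 1.282)² · (1.1² + 2.2² = 6.05) / 0.7²
  = 13.0177 · 6.05 / 0.49
  = 160.73
Adjust for 74% response: 160.73 / 0.74 = 217.20.
Round up → n = 218 per group.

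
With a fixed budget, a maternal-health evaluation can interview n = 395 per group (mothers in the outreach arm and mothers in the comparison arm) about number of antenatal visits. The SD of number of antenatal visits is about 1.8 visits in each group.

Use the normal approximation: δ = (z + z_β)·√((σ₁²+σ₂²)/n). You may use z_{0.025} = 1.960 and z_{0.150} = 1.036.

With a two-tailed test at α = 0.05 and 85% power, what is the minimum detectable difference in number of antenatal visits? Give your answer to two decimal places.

Minimum detectable difference ≈ 0.38 visits

δ = (z_{α/2} + z_β) · √((σ₁²+σ₂²)/n)
  = (1.960 + 1.036) · √(6.48/395)
  = 2.996 · √0.01641
  = 2.996 · 0.1281
  = 0.3837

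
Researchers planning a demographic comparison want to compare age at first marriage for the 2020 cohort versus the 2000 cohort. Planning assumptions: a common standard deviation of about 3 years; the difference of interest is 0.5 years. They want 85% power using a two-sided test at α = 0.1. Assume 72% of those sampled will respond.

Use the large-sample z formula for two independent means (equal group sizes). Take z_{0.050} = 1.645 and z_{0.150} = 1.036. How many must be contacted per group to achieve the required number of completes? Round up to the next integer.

n = (z_{α/2} + z_β)² · (σ₁² + σ₂²) / δ²
  = (1.645 + 1.036)² · (2·3² = 18) / 0.5²
  = 7.1878 · 18 / 0.25
  = 517.52
Adjust for 72% response: 517.52 / 0.72 = 718.78.
Round up → n = 719 per group.

n = 719 per group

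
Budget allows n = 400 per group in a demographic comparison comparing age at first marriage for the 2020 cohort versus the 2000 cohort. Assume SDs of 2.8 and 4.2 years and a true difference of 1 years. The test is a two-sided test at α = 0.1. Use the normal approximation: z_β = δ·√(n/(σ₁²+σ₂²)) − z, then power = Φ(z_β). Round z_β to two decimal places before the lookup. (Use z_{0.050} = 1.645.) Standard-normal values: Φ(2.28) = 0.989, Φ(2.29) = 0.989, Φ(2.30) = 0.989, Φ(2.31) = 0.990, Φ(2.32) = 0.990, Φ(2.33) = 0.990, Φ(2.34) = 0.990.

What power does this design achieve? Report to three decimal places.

Power ≈ 0.990

z_β = δ·√(n/(σ₁²+σ₂²)) − z_{α/2}
    = 1 · √(400/25.48) − 1.645
    = 1 · 3.96214 − 1.645
    = 3.9621 − 1.645 = 2.3171 → 2.32
Power = Φ(2.32) = 0.990.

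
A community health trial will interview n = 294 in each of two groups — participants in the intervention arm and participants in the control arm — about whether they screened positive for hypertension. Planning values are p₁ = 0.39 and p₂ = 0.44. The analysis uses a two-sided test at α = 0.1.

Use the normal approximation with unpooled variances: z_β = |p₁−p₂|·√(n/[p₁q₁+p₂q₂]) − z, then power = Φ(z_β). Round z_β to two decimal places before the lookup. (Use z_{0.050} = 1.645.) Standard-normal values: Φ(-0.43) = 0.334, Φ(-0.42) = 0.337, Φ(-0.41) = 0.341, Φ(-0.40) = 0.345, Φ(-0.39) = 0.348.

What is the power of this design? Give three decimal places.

z_β = |p₁−p₂|·√(n/[p₁q₁+p₂q₂]) − z_{α/2}
    = 0.05 · √(294/0.4843) − 1.645
    = 0.05 · 24.6386 − 1.645
    = 1.2319 − 1.645 = -0.4131 → -0.41
Power = Φ(-0.41) = 0.341.

Power ≈ 0.341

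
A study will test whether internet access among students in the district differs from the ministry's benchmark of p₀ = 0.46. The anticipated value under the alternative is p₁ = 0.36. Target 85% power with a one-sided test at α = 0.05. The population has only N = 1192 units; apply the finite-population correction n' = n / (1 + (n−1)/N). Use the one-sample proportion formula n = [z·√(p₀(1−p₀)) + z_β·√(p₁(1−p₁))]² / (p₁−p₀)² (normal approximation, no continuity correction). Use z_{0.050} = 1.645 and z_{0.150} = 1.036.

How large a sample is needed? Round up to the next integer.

n = 152

n = [z_α·√(p₀q₀) + z_β·√(p₁q₁)]² / (p₁ − p₀)²
  = [1.645·√(0.46·0.54) + 1.036·√(0.36·0.64)]² / (-0.10)²
  = [1.645·0.4984 + 1.036·0.4800]² / 0.0100
  = [1.3171]² / 0.0100
  = 173.49
Finite-population correction (N = 1192): 173.49 / (1 + (173.49 − 1)/1192) = 151.56.
Round up → n = 152.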